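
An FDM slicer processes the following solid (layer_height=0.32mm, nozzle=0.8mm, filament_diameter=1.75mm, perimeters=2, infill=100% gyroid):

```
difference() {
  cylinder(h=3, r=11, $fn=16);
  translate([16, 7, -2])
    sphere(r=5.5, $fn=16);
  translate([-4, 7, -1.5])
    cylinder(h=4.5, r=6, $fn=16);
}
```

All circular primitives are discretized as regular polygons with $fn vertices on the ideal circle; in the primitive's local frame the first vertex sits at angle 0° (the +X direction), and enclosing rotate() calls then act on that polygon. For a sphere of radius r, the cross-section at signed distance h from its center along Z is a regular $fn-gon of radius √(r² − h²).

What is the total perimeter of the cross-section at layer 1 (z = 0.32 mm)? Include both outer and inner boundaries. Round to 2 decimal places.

77.32 mm

At z = 0.32 mm: the cylinder: section is a regular 16-gon, circumradius r=11 (perimeter = 2·16·11.000·sin(180°/16) = 68.67 mm); the r=5.5 sphere at (16, 7) slices to a regular 16-gon of circumradius 4.987 (√(r²−h²) with h=2.32 from center) (perimeter = 2·16·4.987·sin(180°/16) = 31.13 mm); the r=6 cylinder at (-4, 7) contributes a regular 16-gon of circumradius 6 (perimeter = 2·16·6.000·sin(180°/16) = 37.46 mm); After the difference (first − rest): starting from the r=11 cylinder, the r=5.5 sphere at (16, 7) misses the remaining region (no effect); the r=6 cylinder at (-4, 7) partially overlaps it — only the 81.45 mm² overlap (of its 110.21 mm²) is removed, clipping the outline — boundary = 77.32 mm. Overall, the cross-section is a single solid region. Total boundary length (outer) = 77.32 mm.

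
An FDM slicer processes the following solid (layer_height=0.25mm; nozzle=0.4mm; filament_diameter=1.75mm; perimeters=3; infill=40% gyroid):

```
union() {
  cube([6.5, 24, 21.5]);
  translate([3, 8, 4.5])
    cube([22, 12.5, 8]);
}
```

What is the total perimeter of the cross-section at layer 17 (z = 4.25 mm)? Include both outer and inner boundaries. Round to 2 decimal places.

61.00 mm

At z = 4.25 mm: the cube is present — its section is the full 6.5×24 rectangle (perimeter 61.00 mm); the cube at (3, 8) does not reach this height (z outside [4.5, 12.5]); Taking the union: only the 6.5×24 cube is present, so the union is just that shape — boundary = 61.00 mm. Overall, the cross-section is a single solid region. Total boundary length (outer) = 61.00 mm.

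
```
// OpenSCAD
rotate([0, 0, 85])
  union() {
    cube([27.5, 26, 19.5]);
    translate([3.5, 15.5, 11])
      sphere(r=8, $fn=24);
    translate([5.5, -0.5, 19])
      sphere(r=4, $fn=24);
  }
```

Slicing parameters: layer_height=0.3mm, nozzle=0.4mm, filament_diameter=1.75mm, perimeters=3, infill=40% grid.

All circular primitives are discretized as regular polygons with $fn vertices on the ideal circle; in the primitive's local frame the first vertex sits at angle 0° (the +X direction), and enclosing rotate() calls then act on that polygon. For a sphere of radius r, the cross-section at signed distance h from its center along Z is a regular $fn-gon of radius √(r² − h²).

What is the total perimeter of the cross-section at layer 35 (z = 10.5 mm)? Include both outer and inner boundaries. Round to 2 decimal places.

110.50 mm

At z = 10.5 mm: the cube is present — its section is the full 27.5×26 rectangle (perimeter 107.00 mm); the sphere at (3.5, 15.5): section is a regular 24-gon, circumradius = √(r²−h²) = √(8²−0.5²) = 7.984 (perimeter = 2·24·7.984·sin(180°/24) = 50.02 mm); the sphere at (5.5, -0.5) is not intersected at this z (|z−center|=8.500 > r=4); Merging all regions: the regions partially overlap (shared area 152.70 mm²), so the edge portions inside another operand are dropped and the merged outline is re-measured after clipping — boundary = 110.50 mm; (rotated 85° about Z; rotation is an isometry so areas/perimeters/island counts are preserved). Overall, the cross-section is a single solid region. Total boundary length (outer) = 110.50 mm.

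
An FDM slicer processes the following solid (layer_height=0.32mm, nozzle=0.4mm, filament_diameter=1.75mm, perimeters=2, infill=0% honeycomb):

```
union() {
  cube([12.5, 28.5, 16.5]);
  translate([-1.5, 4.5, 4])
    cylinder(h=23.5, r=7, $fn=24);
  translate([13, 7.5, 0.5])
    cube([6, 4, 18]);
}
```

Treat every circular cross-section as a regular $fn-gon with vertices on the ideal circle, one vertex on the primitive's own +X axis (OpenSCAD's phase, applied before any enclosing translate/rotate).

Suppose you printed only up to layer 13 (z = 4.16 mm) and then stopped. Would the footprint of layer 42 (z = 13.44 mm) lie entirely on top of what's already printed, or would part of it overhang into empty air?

entirely on top

Compare the two slices. At z = 4.16: the cube is present — its section is the full 12.5×28.5 rectangle (area 356.25 mm²); the r=7 cylinder at (-1.5, 4.5) contributes a regular 24-gon of circumradius 7 (area = (24/2)·7.000²·sin(360°/24) = 152.19 mm²); the cube at (13, 7.5) (footprint 6×4) is included at this height (area 24.00 mm²); Merging all regions: the regions partially overlap — summed areas 532.44 mm² minus the doubly-counted overlap 49.91 mm² gives 482.52 mm² — area = 482.52 mm². At z = 13.44: the cube is present — its section is the full 12.5×28.5 rectangle (area 356.25 mm²); the r=7 cylinder at (-1.5, 4.5) gives a regular 24-gon of circumradius 7 (constant along its height) (area = (24/2)·7.000²·sin(360°/24) = 152.19 mm²); the 6×4 cube at (13, 7.5) contributes its full rectangle (area 24.00 mm²); Merging all regions: the regions partially overlap — summed areas 532.44 mm² minus the doubly-counted overlap 49.91 mm² gives 482.52 mm² — area = 482.52 mm². Checking containment: the cross-section at z = 13.44 is a subset of the cross-section at z = 4.16.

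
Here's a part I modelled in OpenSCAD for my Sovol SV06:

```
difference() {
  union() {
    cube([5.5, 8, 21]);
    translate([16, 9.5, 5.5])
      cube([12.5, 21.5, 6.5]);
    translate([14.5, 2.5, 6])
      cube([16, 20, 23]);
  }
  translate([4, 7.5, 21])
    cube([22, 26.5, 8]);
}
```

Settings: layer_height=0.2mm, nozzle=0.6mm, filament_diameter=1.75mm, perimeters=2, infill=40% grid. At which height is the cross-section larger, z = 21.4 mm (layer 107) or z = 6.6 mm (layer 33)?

Layer 107 (z = 21.4): the cube does not reach this height (z outside [0, 21]); the cube at (16, 9.5) is not intersected at this z (z outside [5.5, 12]); the cube at (14.5, 2.5) is present — its section is the full 16×20 rectangle (area 320.00 mm²); Merging all regions: only the 16×20 cube at (14.5, 2.5) is present, so the union is just that shape — area = 320.00 mm²; the cube at (4, 7.5) is present — its section is the full 22×26.5 rectangle (area 583.00 mm²); Taking the first minus the rest: starting from the result so far (320.00 mm²), the 22×26.5 cube at (4, 7.5) partially overlaps it — only the 172.50 mm² overlap (of its 583.00 mm²) is removed, clipping the outline — area = 147.50 mm². So its area = 147.50 mm². Layer 33 (z = 6.6): the 5.5×8 cube contributes its full rectangle (area 44.00 mm²); the 12.5×21.5 cube at (16, 9.5) contributes its full rectangle (area 268.75 mm²); the cube at (14.5, 2.5) (footprint 16×20) is included at this height (area 320.00 mm²); Taking the union: the regions partially overlap — summed areas 632.75 mm² minus the doubly-counted overlap 162.50 mm² gives 470.25 mm² — area = 470.25 mm²; the cube at (4, 7.5) does not reach this height (z outside [21, 29]); Taking the first minus the rest: none of the subtracted shapes is present at this height, so that combined region is unchanged — area = 470.25 mm². So its area = 470.25 mm². Layer 33 is larger (470.25 vs 147.50 mm²).

layer 33 (z = 6.6 mm)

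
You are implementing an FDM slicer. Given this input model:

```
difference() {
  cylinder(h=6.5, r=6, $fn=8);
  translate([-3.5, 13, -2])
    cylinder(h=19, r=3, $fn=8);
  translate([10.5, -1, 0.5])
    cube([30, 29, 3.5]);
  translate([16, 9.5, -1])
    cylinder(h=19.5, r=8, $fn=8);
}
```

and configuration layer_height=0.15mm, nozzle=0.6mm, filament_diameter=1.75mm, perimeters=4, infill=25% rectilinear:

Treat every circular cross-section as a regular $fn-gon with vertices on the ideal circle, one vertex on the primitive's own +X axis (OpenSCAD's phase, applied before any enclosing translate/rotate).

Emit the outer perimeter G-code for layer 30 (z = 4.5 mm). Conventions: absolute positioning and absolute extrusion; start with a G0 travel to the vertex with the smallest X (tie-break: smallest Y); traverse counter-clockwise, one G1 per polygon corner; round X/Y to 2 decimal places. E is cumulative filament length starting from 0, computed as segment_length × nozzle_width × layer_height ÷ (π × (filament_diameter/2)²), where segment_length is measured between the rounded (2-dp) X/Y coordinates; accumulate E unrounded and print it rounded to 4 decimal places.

At z = 4.5 mm: the r=6 cylinder contributes a regular 8-gon of circumradius 6; the r=3 cylinder at (-3.5, 13) gives a regular 8-gon of circumradius 3 (constant along its height); the cube at (10.5, -1) does not reach this height (z outside [0.5, 4]); the r=8 cylinder at (16, 9.5) gives a regular 8-gon of circumradius 8 (constant along its height); Taking the first minus the rest: starting from the r=6 cylinder, the r=3 cylinder at (-3.5, 13) misses the remaining region (no effect); the r=8 cylinder at (16, 9.5) misses the remaining region (no effect) — 1 connected region. The outline is a single polygon with 8 vertices. Extrusion per mm of travel: 0.6 × 0.15 / (π × 0.875²) = 0.037418. Accumulating E over each segment gives final E = 1.3742.

G0 X-6.00 Y0.00 Z4.50
G1 X-4.24 Y-4.24 E0.1718
G1 X0.00 Y-6.00 E0.3436
G1 X4.24 Y-4.24 E0.5153
G1 X6.00 Y0.00 E0.6871
G1 X4.24 Y4.24 E0.8589
G1 X0.00 Y6.00 E1.0307
G1 X-4.24 Y4.24 E1.2024
G1 X-6.00 Y0.00 E1.3742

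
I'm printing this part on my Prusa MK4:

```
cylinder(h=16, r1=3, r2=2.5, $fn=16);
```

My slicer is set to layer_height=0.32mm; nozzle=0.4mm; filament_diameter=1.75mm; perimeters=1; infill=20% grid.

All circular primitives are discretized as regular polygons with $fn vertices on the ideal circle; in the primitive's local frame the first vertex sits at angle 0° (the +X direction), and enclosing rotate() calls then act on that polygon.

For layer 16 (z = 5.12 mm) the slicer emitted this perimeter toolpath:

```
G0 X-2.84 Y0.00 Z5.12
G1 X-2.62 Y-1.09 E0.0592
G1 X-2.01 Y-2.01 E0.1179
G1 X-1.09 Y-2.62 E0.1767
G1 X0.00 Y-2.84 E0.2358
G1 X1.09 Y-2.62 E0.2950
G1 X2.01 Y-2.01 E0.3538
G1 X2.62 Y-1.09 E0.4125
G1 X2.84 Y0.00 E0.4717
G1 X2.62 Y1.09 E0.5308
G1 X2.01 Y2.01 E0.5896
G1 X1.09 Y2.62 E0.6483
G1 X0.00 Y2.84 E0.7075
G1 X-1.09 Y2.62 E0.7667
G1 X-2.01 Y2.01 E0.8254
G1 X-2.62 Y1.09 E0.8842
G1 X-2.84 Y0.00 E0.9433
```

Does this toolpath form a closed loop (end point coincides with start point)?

Start point (G0): (-2.84, 0.00). End point (last G1): the path returns to the start — closed.

yes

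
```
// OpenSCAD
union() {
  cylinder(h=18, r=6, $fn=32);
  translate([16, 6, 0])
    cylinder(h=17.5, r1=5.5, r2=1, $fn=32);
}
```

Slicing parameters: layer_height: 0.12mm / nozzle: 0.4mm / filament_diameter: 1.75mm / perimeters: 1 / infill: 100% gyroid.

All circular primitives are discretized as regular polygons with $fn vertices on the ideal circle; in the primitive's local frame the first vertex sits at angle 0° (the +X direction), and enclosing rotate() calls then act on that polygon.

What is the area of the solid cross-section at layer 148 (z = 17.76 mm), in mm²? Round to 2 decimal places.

112.37 mm²

At z = 17.76 mm: the r=6 cylinder contributes a regular 32-gon of circumradius 6 (area = (32/2)·6.000²·sin(360°/32) = 112.37 mm²); the cone at (16, 6) does not reach this height (z outside [0, 17.5]); Taking the union: only the r=6 cylinder is present, so the union is just that shape — area = 112.37 mm². Overall, the cross-section is a single solid region. Net area = 112.37 mm².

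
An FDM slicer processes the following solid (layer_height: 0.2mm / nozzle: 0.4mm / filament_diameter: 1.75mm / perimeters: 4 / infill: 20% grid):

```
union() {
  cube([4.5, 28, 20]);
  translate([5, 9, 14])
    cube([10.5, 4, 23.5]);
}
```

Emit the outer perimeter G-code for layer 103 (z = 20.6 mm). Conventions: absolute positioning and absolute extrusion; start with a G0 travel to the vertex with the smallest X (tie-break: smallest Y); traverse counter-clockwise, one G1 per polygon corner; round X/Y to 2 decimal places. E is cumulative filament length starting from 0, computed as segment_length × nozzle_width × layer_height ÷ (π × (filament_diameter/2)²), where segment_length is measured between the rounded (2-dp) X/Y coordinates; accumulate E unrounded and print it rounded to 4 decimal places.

At z = 20.6 mm: the cube does not reach this height (z outside [0, 20]); the cube at (5, 9) (footprint 10.5×4) is included at this height; Merging all regions: only the 10.5×4 cube at (5, 9) is present, so the union is just that shape — 1 connected region. The outline is a single polygon with 4 vertices. Extrusion per mm of travel: 0.4 × 0.2 / (π × 0.875²) = 0.033260. Accumulating E over each segment gives final E = 0.9645.

G0 X5.00 Y9.00 Z20.60
G1 X15.50 Y9.00 E0.3492
G1 X15.50 Y13.00 E0.4823
G1 X5.00 Y13.00 E0.8315
G1 X5.00 Y9.00 E0.9645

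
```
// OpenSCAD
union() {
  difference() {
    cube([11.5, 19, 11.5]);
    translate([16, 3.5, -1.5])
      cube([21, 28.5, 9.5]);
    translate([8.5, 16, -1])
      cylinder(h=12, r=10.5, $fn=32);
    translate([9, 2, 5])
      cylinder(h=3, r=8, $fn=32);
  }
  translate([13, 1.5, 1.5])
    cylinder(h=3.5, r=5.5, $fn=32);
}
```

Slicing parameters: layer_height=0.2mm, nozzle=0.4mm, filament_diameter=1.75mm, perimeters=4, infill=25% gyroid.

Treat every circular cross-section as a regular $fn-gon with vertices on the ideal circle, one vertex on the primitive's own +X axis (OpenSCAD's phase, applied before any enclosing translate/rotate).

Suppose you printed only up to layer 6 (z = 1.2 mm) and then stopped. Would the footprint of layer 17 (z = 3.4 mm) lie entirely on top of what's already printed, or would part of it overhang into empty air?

Compare the two slices. At z = 1.2: the 11.5×19 cube contributes its full rectangle (area 218.50 mm²); the cube at (16, 3.5) (footprint 21×28.5) is included at this height (area 598.50 mm²); the r=10.5 cylinder at (8.5, 16) contributes a regular 32-gon of circumradius 10.5 (area = (32/2)·10.500²·sin(360°/32) = 344.14 mm²); the cylinder at (9, 2) does not reach this height (z outside [5, 8]); After the difference (first − rest): starting from the 11.5×19 cube (218.50 mm²), the 21×28.5 cube at (16, 3.5) misses the remaining region (no effect); the r=10.5 cylinder at (8.5, 16) partially overlaps it — only the 143.32 mm² overlap (of its 344.14 mm²) is removed, clipping the outline — area = 75.18 mm²; the cylinder at (13, 1.5) is not intersected at this z (z outside [1.5, 5]); Merging all regions: only the result so far is present, so the union is just that shape — area = 75.18 mm². At z = 3.4: the cube (footprint 11.5×19) is included at this height (area 218.50 mm²); the 21×28.5 cube at (16, 3.5) contributes its full rectangle (area 598.50 mm²); the r=10.5 cylinder at (8.5, 16) gives a regular 32-gon of circumradius 10.5 (constant along its height) (area = (32/2)·10.500²·sin(360°/32) = 344.14 mm²); the cylinder at (9, 2) is absent (z outside [5, 8]); Taking the first minus the rest: starting from the 11.5×19 cube (218.50 mm²), the 21×28.5 cube at (16, 3.5) misses the remaining region (no effect); the r=10.5 cylinder at (8.5, 16) partially overlaps it — only the 143.32 mm² overlap (of its 344.14 mm²) is removed, clipping the outline — area = 75.18 mm²; the cylinder at (13, 1.5): section is a regular 32-gon, circumradius r=5.5 (area = (32/2)·5.500²·sin(360°/32) = 94.42 mm²); Merging all regions: the regions partially overlap — summed areas 169.60 mm² minus the doubly-counted overlap 20.16 mm² gives 149.44 mm² — area = 149.44 mm². Checking containment: at z = 3.4 the cross-section extends beyond the z = 1.2 cross-section by about 74.26 mm².

part overhangs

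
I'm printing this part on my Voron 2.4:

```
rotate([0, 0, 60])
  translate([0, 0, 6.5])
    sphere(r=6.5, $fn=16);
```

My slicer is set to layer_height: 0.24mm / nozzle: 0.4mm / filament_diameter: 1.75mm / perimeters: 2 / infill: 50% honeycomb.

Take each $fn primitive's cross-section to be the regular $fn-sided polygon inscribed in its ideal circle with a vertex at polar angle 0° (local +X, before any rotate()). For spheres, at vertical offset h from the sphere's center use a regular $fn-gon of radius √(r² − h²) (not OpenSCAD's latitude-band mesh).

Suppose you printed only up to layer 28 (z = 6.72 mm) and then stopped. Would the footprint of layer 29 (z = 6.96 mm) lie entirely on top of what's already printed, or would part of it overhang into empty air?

Compare the two slices. At z = 6.72: the r=6.5 sphere slices to a regular 16-gon of circumradius 6.496 (√(r²−h²) with h=0.22 from center) (area = (16/2)·6.496²·sin(360°/16) = 129.20 mm²); (whole slice rotated 60° about Z — lengths, areas and connectivity unchanged). At z = 6.96: the sphere: section is a regular 16-gon, circumradius = √(r²−h²) = √(6.5²−0.46²) = 6.484 (area = (16/2)·6.484²·sin(360°/16) = 128.70 mm²); (whole slice rotated 60° about Z — lengths, areas and connectivity unchanged). Checking containment: the cross-section at z = 6.96 is a subset of the cross-section at z = 6.72.

entirely on top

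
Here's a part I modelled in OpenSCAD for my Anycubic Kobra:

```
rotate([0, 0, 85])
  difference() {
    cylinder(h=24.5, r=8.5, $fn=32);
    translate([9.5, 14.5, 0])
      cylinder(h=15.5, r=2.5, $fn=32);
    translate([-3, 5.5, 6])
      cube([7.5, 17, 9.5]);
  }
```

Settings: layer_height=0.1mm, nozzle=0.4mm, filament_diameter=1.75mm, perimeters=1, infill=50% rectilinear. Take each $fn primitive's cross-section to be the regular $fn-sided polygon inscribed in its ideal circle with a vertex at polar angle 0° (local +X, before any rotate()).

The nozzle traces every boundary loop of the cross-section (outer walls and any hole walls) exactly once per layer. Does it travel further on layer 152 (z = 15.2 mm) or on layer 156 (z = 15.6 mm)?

Layer 152 (z = 15.2): the r=8.5 cylinder gives a regular 32-gon of circumradius 8.5 (constant along its height) (perimeter = 2·32·8.500·sin(180°/32) = 53.32 mm); the r=2.5 cylinder at (9.5, 14.5) gives a regular 32-gon of circumradius 2.5 (constant along its height) (perimeter = 2·32·2.500·sin(180°/32) = 15.68 mm); the cube at (-3, 5.5) is present — its section is the full 7.5×17 rectangle (perimeter 49.00 mm); After the difference (first − rest): starting from the r=8.5 cylinder, the r=2.5 cylinder at (9.5, 14.5) misses the remaining region (no effect); the 7.5×17 cube at (-3, 5.5) partially overlaps it — only the 19.87 mm² overlap (of its 127.50 mm²) is removed, clipping the outline — boundary = 57.12 mm; (whole slice rotated 85° about Z — lengths, areas and connectivity unchanged). So its perimeter = 57.12 mm. Layer 156 (z = 15.6): the cylinder: section is a regular 32-gon, circumradius r=8.5 (perimeter = 2·32·8.500·sin(180°/32) = 53.32 mm); the cylinder at (9.5, 14.5) does not reach this height (z outside [0, 15.5]); the cube at (-3, 5.5) does not reach this height (z outside [6, 15.5]); Taking the first minus the rest: none of the subtracted shapes is present at this height, so the r=8.5 cylinder is unchanged — boundary = 53.32 mm; (rotated 85° about Z; rotation is an isometry so areas/perimeters/island counts are preserved). So its perimeter = 53.32 mm. Layer 152 is larger (57.12 vs 53.32 mm).

layer 152 (z = 15.2 mm)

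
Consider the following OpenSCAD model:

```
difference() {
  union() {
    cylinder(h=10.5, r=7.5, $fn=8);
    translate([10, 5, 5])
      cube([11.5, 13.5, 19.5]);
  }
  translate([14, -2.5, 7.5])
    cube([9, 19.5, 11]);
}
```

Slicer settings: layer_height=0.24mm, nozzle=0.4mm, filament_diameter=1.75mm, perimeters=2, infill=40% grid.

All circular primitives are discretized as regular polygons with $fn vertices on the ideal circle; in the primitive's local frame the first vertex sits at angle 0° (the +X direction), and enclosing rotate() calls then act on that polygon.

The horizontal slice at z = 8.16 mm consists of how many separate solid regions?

At z = 8.16 mm: the r=7.5 cylinder gives a regular 8-gon of circumradius 7.5 (constant along its height); the cube at (10, 5) (footprint 11.5×13.5) is included at this height; Taking the union: the 2 present regions are separate (no shared area or edge), so areas and boundary lengths simply add and each stays a separate island — 2 connected regions; the cube at (14, -2.5) (footprint 9×19.5) is included at this height; Subtracting the remaining from the first: starting from that combined region, the 9×19.5 cube at (14, -2.5) partially overlaps it — only the 90.00 mm² overlap (of its 175.50 mm²) is removed, clipping the outline — 2 connected regions. The result has 2 disconnected regions.

2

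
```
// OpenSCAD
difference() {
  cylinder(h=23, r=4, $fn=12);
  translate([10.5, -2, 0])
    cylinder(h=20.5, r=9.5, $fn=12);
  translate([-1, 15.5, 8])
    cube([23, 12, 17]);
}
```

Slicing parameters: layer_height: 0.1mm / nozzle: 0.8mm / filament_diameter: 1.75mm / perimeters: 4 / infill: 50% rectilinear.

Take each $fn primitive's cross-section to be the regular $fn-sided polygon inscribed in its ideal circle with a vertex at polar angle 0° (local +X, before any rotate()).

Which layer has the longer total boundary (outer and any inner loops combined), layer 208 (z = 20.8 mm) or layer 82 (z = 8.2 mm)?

Layer 208 (z = 20.8): the r=4 cylinder contributes a regular 12-gon of circumradius 4 (perimeter = 2·12·4.000·sin(180°/12) = 24.85 mm); the cylinder at (10.5, -2) is not intersected at this z (z outside [0, 20.5]); the 23×12 cube at (-1, 15.5) contributes its full rectangle (perimeter 70.00 mm); Subtracting the remaining from the first: starting from the r=4 cylinder, the 23×12 cube at (-1, 15.5) misses the remaining region (no effect) — boundary = 24.85 mm. So its perimeter = 24.85 mm. Layer 82 (z = 8.2): the r=4 cylinder contributes a regular 12-gon of circumradius 4 (perimeter = 2·12·4.000·sin(180°/12) = 24.85 mm); the cylinder at (10.5, -2): section is a regular 12-gon, circumradius r=9.5 (perimeter = 2·12·9.500·sin(180°/12) = 59.01 mm); the cube at (-1, 15.5) (footprint 23×12) is included at this height (perimeter 70.00 mm); After the difference (first − rest): starting from the r=4 cylinder, the r=9.5 cylinder at (10.5, -2) partially overlaps it — only the 11.82 mm² overlap (of its 270.75 mm²) is removed, clipping the outline; the 23×12 cube at (-1, 15.5) misses the remaining region (no effect) — boundary = 23.58 mm. So its perimeter = 23.58 mm. Layer 208 is larger (24.85 vs 23.58 mm).

layer 208 (z = 20.8 mm)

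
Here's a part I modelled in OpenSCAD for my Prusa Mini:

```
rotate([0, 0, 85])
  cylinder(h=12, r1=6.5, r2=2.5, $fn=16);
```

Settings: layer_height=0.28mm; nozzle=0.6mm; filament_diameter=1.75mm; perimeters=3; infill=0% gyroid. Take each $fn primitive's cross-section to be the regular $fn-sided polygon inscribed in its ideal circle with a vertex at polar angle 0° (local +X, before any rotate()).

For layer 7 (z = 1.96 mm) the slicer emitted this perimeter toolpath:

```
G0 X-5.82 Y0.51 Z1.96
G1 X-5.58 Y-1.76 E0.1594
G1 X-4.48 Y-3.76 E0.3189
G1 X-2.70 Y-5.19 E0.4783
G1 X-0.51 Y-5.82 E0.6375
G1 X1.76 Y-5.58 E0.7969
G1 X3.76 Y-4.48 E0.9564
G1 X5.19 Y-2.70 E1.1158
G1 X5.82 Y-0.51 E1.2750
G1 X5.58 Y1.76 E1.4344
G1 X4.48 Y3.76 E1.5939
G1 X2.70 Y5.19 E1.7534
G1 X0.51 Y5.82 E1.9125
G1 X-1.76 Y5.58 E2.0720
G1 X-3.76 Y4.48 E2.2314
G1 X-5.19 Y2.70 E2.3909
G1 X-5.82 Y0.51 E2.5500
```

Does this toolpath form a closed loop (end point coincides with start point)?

yes

Start point (G0): (-5.82, 0.51). End point (last G1): the path returns to the start — closed.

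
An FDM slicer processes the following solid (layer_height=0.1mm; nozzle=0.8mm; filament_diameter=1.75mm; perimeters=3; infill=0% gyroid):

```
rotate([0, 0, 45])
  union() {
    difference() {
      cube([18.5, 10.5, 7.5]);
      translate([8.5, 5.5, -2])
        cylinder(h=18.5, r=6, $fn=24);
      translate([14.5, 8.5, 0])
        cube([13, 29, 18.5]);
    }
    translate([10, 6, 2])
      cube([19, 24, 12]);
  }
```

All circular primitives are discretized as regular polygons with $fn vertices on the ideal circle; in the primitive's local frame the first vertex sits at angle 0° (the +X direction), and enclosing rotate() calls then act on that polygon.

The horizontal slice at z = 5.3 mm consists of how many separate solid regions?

2

At z = 5.3 mm: the 18.5×10.5 cube contributes its full rectangle; the r=6 cylinder at (8.5, 5.5) gives a regular 24-gon of circumradius 6 (constant along its height); the cube at (14.5, 8.5) (footprint 13×29) is included at this height; Subtracting the remaining from the first: starting from the 18.5×10.5 cube, the r=6 cylinder at (8.5, 5.5) partially overlaps it — only the 106.09 mm² overlap (of its 111.81 mm²) is removed, clipping the outline; the 13×29 cube at (14.5, 8.5) partially overlaps it — only the 8.00 mm² overlap (of its 377.00 mm²) is removed, clipping the outline — 2 connected regions; the 19×24 cube at (10, 6) contributes its full rectangle; Taking the union: the regions partially overlap (shared area 14.17 mm²), so overlapping operands fuse into one piece — 2 connected regions; (whole slice rotated 45° about Z — lengths, areas and connectivity unchanged). The result has 2 disconnected regions.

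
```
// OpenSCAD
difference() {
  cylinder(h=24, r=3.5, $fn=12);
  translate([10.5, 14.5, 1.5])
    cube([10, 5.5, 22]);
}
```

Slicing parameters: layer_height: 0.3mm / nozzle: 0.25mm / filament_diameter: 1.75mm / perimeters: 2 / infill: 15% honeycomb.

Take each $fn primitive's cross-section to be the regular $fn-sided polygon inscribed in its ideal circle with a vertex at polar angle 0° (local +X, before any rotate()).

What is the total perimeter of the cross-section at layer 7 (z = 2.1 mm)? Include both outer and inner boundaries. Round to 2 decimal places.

At z = 2.1 mm: the r=3.5 cylinder gives a regular 12-gon of circumradius 3.5 (constant along its height) (perimeter = 2·12·3.500·sin(180°/12) = 21.74 mm); the cube at (10.5, 14.5) is present — its section is the full 10×5.5 rectangle (perimeter 31.00 mm); Taking the first minus the rest: starting from the r=3.5 cylinder, the 10×5.5 cube at (10.5, 14.5) misses the remaining region (no effect) — boundary = 21.74 mm. Overall, the cross-section is a single solid region. Total boundary length (outer) = 21.74 mm.

21.74 mm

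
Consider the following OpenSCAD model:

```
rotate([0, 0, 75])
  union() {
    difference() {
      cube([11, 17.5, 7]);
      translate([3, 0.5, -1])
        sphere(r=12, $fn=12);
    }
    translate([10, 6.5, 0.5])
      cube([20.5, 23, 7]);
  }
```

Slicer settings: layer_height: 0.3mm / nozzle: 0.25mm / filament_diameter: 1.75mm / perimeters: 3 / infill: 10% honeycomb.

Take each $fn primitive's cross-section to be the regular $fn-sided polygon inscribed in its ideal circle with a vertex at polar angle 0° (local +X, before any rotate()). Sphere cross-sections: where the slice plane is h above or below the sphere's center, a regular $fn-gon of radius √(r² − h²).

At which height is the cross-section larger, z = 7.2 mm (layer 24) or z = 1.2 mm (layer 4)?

Layer 24 (z = 7.2): the cube does not reach this height (z outside [0, 7]); the r=12 sphere at (3, 0.5) contributes a regular 12-gon of circumradius √(12²−8.2²) = 8.761 (area = (12/2)·8.761²·sin(360°/12) = 230.28 mm²); Subtracting the remaining from the first: the first operand is absent here, so nothing remains; the 20.5×23 cube at (10, 6.5) contributes its full rectangle (area 471.50 mm²); Combining (union): only the 20.5×23 cube at (10, 6.5) is present, so the union is just that shape — area = 471.50 mm²; (rotated 75° about Z; rotation is an isometry so areas/perimeters/island counts are preserved). So its area = 471.50 mm². Layer 4 (z = 1.2): the cube is present — its section is the full 11×17.5 rectangle (area 192.50 mm²); the r=12 sphere at (3, 0.5) contributes a regular 12-gon of circumradius √(12²−2.2²) = 11.797 (area = (12/2)·11.797²·sin(360°/12) = 417.48 mm²); After the difference (first − rest): starting from the 11×17.5 cube (192.50 mm²), the r=12 sphere at (3, 0.5) partially overlaps it — only the 123.87 mm² overlap (of its 417.48 mm²) is removed, clipping the outline — area = 68.63 mm²; the cube at (10, 6.5) (footprint 20.5×23) is included at this height (area 471.50 mm²); Merging all regions: the regions partially overlap — summed areas 540.13 mm² minus the doubly-counted overlap 8.39 mm² gives 531.75 mm² — area = 531.75 mm²; (whole slice rotated 75° about Z — lengths, areas and connectivity unchanged). So its area = 531.75 mm². Layer 4 is larger (531.75 vs 471.50 mm²).

layer 4 (z = 1.2 mm)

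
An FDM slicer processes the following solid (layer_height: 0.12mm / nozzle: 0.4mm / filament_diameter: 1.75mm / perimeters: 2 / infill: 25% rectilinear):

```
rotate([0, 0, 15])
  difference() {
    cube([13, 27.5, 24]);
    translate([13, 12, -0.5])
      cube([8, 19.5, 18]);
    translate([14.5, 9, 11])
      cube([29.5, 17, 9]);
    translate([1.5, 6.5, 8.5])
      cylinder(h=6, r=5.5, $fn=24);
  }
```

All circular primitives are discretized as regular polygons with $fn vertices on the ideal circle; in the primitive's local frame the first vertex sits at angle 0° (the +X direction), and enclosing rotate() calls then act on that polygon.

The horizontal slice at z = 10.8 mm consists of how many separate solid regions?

At z = 10.8 mm: the cube (footprint 13×27.5) is included at this height; the cube at (13, 12) (footprint 8×19.5) is included at this height; the cube at (14.5, 9) is not intersected at this z (z outside [11, 20]); the r=5.5 cylinder at (1.5, 6.5) gives a regular 24-gon of circumradius 5.5 (constant along its height); After the difference (first − rest): starting from the 13×27.5 cube, the 8×19.5 cube at (13, 12) misses the remaining region (no effect); the r=5.5 cylinder at (1.5, 6.5) partially overlaps it — only the 63.18 mm² overlap (of its 93.95 mm²) is removed, clipping the outline — 1 connected region; (whole slice rotated 15° about Z — lengths, areas and connectivity unchanged). The result has 1 disconnected region.

1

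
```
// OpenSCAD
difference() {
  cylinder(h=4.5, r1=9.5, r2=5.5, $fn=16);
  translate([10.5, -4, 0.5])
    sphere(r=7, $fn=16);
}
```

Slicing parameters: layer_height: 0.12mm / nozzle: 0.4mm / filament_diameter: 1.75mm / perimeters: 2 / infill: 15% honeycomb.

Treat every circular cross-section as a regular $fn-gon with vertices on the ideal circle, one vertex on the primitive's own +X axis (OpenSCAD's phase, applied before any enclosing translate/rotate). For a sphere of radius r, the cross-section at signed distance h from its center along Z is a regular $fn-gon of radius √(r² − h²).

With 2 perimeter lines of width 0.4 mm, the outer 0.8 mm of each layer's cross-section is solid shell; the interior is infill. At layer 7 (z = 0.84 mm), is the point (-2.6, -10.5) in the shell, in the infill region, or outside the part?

outside

At z = 0.84 mm: the cone (r1=9.5→r2=5.5) has section circumradius 8.753 here — a regular 16-gon; the sphere at (10.5, -4): section is a regular 16-gon, circumradius = √(r²−h²) = √(7²−0.34²) = 6.992; Taking the first minus the rest: starting from the cone, the r=7 sphere at (10.5, -4) partially overlaps it — only the 31.50 mm² overlap (of its 149.66 mm²) is removed, clipping the outline — 1 connected region. Overall, the cross-section is a single solid region. The nearest boundary edge runs (-0.00, -8.75)→(-3.35, -8.09); distance from the point to it = 2.22 mm. The point is not inside any of the regions above, so it lies outside the cross-section (2.22 mm from the nearest boundary).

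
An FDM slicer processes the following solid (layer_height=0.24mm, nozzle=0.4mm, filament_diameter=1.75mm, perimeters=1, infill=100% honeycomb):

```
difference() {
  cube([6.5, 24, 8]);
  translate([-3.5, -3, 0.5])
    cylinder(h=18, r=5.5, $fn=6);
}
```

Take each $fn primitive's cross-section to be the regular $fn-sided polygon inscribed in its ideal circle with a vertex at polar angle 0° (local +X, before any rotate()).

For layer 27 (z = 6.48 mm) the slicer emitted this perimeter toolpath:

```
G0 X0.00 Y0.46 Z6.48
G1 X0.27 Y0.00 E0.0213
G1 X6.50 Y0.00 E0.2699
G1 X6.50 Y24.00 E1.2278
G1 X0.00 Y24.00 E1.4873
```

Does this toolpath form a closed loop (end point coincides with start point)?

Start point (G0): (0.00, 0.46). End point (last G1): the path does not return to the start — open.

no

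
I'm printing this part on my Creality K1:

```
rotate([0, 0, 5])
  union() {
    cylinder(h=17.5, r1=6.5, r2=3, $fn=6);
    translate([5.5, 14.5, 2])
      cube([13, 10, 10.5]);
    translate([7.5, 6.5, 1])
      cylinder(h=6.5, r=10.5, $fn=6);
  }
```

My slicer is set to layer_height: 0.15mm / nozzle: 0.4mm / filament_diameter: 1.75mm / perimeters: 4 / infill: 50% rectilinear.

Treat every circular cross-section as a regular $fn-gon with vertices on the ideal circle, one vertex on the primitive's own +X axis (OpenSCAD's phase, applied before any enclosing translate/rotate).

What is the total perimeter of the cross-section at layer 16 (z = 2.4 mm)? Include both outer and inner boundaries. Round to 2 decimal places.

At z = 2.4 mm: the cone: at t=0.137 of its height the radius interpolates to r₁+(r₂−r₁)t = 6.020, giving a regular 6-gon of that circumradius (perimeter = 2·6·6.020·sin(180°/6) = 36.12 mm); the 13×10 cube at (5.5, 14.5) contributes its full rectangle (perimeter 46.00 mm); the r=10.5 cylinder at (7.5, 6.5) gives a regular 6-gon of circumradius 10.5 (constant along its height) (perimeter = 2·6·10.500·sin(180°/6) = 63.00 mm); Combining (union): the regions partially overlap (shared area 45.51 mm²), so the edge portions inside another operand are dropped and the merged outline is re-measured after clipping — boundary = 102.06 mm; (whole slice rotated 5° about Z — lengths, areas and connectivity unchanged). Overall, the cross-section is a single solid region. Total boundary length (outer) = 102.06 mm.

102.06 mm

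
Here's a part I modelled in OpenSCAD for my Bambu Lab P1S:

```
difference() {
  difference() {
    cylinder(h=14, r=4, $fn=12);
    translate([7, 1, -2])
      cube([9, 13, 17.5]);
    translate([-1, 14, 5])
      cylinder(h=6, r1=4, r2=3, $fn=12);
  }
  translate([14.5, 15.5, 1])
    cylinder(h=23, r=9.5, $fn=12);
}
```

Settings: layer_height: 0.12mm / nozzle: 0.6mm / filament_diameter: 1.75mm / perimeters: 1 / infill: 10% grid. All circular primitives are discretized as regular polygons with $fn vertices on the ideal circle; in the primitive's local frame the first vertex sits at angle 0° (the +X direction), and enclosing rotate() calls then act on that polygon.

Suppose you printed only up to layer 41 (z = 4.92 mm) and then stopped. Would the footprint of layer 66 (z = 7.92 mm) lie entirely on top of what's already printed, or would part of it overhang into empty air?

entirely on top

Compare the two slices. At z = 4.92: the r=4 cylinder contributes a regular 12-gon of circumradius 4 (area = (12/2)·4.000²·sin(360°/12) = 48.00 mm²); the cube at (7, 1) (footprint 9×13) is included at this height (area 117.00 mm²); the cone at (-1, 14) is absent (z outside [5, 11]); Taking the first minus the rest: starting from the r=4 cylinder (48.00 mm²), the 9×13 cube at (7, 1) misses the remaining region (no effect) — area = 48.00 mm²; the r=9.5 cylinder at (14.5, 15.5) contributes a regular 12-gon of circumradius 9.5 (area = (12/2)·9.500²·sin(360°/12) = 270.75 mm²); Subtracting the remaining from the first: starting from that combined region (48.00 mm²), the r=9.5 cylinder at (14.5, 15.5) misses the remaining region (no effect) — area = 48.00 mm². At z = 7.92: the r=4 cylinder contributes a regular 12-gon of circumradius 4 (area = (12/2)·4.000²·sin(360°/12) = 48.00 mm²); the cube at (7, 1) is present — its section is the full 9×13 rectangle (area 117.00 mm²); the cone at (-1, 14) (r1=4→r2=3) has section circumradius 3.513 here — a regular 12-gon (area = (12/2)·3.513²·sin(360°/12) = 37.03 mm²); Taking the first minus the rest: starting from the r=4 cylinder (48.00 mm²), the 9×13 cube at (7, 1) misses the remaining region (no effect); the cone at (-1, 14) misses the remaining region (no effect) — area = 48.00 mm²; the r=9.5 cylinder at (14.5, 15.5) contributes a regular 12-gon of circumradius 9.5 (area = (12/2)·9.500²·sin(360°/12) = 270.75 mm²); Taking the first minus the rest: starting from that combined region (48.00 mm²), the r=9.5 cylinder at (14.5, 15.5) misses the remaining region (no effect) — area = 48.00 mm². Checking containment: the cross-section at z = 7.92 is a subset of the cross-section at z = 4.92.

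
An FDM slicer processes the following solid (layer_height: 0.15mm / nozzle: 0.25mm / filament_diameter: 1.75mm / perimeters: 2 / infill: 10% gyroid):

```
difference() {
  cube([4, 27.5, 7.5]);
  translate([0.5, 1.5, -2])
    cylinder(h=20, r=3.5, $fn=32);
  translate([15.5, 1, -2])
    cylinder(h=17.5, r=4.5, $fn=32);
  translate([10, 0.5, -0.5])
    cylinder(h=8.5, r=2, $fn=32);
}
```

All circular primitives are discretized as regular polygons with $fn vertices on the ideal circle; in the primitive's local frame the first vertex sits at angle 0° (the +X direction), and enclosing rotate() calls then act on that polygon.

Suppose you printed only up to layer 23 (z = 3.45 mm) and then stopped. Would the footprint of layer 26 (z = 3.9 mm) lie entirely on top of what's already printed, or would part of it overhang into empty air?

entirely on top

Compare the two slices. At z = 3.45: the cube (footprint 4×27.5) is included at this height (area 110.00 mm²); the r=3.5 cylinder at (0.5, 1.5) gives a regular 32-gon of circumradius 3.5 (constant along its height) (area = (32/2)·3.500²·sin(360°/32) = 38.24 mm²); the cylinder at (15.5, 1): section is a regular 32-gon, circumradius r=4.5 (area = (32/2)·4.500²·sin(360°/32) = 63.21 mm²); the r=2 cylinder at (10, 0.5) gives a regular 32-gon of circumradius 2 (constant along its height) (area = (32/2)·2.000²·sin(360°/32) = 12.49 mm²); Taking the first minus the rest: starting from the 4×27.5 cube (110.00 mm²), the r=3.5 cylinder at (0.5, 1.5) partially overlaps it — only the 17.11 mm² overlap (of its 38.24 mm²) is removed, clipping the outline; the r=4.5 cylinder at (15.5, 1) misses the remaining region (no effect); the r=2 cylinder at (10, 0.5) misses the remaining region (no effect) — area = 92.89 mm². At z = 3.9: the cube is present — its section is the full 4×27.5 rectangle (area 110.00 mm²); the cylinder at (0.5, 1.5): section is a regular 32-gon, circumradius r=3.5 (area = (32/2)·3.500²·sin(360°/32) = 38.24 mm²); the r=4.5 cylinder at (15.5, 1) contributes a regular 32-gon of circumradius 4.5 (area = (32/2)·4.500²·sin(360°/32) = 63.21 mm²); the r=2 cylinder at (10, 0.5) contributes a regular 32-gon of circumradius 2 (area = (32/2)·2.000²·sin(360°/32) = 12.49 mm²); Taking the first minus the rest: starting from the 4×27.5 cube (110.00 mm²), the r=3.5 cylinder at (0.5, 1.5) partially overlaps it — only the 17.11 mm² overlap (of its 38.24 mm²) is removed, clipping the outline; the r=4.5 cylinder at (15.5, 1) misses the remaining region (no effect); the r=2 cylinder at (10, 0.5) misses the remaining region (no effect) — area = 92.89 mm². Checking containment: the cross-section at z = 3.9 is a subset of the cross-section at z = 3.45.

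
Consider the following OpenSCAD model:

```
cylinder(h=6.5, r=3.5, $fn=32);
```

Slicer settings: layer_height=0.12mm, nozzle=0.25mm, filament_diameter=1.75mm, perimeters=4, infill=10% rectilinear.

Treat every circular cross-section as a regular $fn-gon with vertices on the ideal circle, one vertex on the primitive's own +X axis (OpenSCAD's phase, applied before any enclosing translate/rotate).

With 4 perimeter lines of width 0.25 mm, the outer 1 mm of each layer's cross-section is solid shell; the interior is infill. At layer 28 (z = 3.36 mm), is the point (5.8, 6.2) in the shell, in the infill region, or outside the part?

outside

At z = 3.36 mm: the r=3.5 cylinder gives a regular 32-gon of circumradius 3.5 (constant along its height). Overall, the cross-section is a single solid region. The nearest boundary edge runs (2.91, 1.94)→(2.47, 2.47); distance from the point to it = 4.99 mm. The point is not inside any of the regions above, so it lies outside the cross-section (4.99 mm from the nearest boundary).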